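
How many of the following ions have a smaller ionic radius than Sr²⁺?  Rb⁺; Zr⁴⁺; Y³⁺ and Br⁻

These species are isoelectronic with 36 electrons. The only difference is the number of protons: Zr⁴⁺ (Z=40), Y³⁺ (Z=39), Sr²⁺ (Z=38), Rb⁺ (Z=37), Br⁻ (Z=35). The strongest nuclear pull (Zr⁴⁺) gives the smallest ion.
Relative to Sr²⁺, the ions that are smaller are Zr⁴⁺, Y³⁺. So 2 are smaller.

2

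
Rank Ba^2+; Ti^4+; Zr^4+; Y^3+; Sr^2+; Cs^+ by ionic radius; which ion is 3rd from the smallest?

Y^3+

First list Z and electron count for each: Ti^4+ (Z=22, 18 e⁻), Zr^4+ (Z=40, 36 e⁻), Y^3+ (Z=39, 36 e⁻), Sr^2+ (Z=38, 36 e⁻), Ba^2+ (Z=56, 54 e⁻), Cs^+ (Z=55, 54 e⁻). Ti^4+ < Zr^4+ (same group, 1 shell fewer); Zr^4+ < Y^3+ (isoelectronic, higher Z=40 is smaller); Y^3+ < Sr^2+ (both 36 e⁻, Z=39>38); Sr^2+ < Ba^2+ (same group, period 5 vs 6); Ba^2+ < Cs^+ (both 54 e⁻, Z=56>55).
Full ascending order: Ti^4+ < Zr^4+ < Y^3+ < Sr^2+ < Ba^2+ < Cs^+. Counting from the smallest, position 3 is Y^3+.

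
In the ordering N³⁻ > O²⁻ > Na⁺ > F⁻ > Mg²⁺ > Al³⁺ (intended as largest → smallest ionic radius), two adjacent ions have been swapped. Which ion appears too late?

F⁻

The pair Na⁺, F⁻ is the wrong way round — they are isoelectronic (10 e⁻) and Na has more protons than F (11 vs 9), making Na⁺ smaller. All other adjacent pairs agree with periodic trends, so F⁻ is the misplaced ion.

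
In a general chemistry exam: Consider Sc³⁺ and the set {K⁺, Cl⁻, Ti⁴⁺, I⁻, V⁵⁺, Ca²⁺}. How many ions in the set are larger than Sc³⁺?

V⁵⁺ (Z=23, 18 e⁻), Ti⁴⁺ (Z=22, 18 e⁻), Sc³⁺ (Z=21, 18 e⁻), Ca²⁺ (Z=20, 18 e⁻), K⁺ (Z=19, 18 e⁻), Cl⁻ (Z=17, 18 e⁻), I⁻ (Z=53, 54 e⁻). V⁵⁺ < Ti⁴⁺ (isoelectronic, higher Z=23 is smaller); Ti⁴⁺ < Sc³⁺ (isoelectronic, higher Z=22 is smaller); Sc³⁺ < Ca²⁺ (both 18 e⁻, Z=21>20); Ca²⁺ < K⁺ (both 18 e⁻, Z=20>19); K⁺ < Cl⁻ (isoelectronic, higher Z=19 is smaller); Cl⁻ < I⁻ (same group, period 3 vs 5).
Placing each against Sc³⁺: smaller — V⁵⁺, Ti⁴⁺; larger — Ca²⁺, K⁺, Cl⁻, I⁻. That's 4.

4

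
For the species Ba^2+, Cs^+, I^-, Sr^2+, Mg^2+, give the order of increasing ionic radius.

Electron counts and nuclear charges: Mg^2+ has 10 e⁻ (Z=12), Sr^2+ has 36 e⁻ (Z=38), Ba^2+ has 54 e⁻ (Z=56), Cs^+ has 54 e⁻ (Z=55), I^- has 54 e⁻ (Z=53). Mg^2+ < Sr^2+ (same group, 2 shells fewer); Sr^2+ < Ba^2+ (same group, period 5 vs 6); Ba^2+ < Cs^+ (isoelectronic, higher Z=56 is smaller); Cs^+ < I^- (isoelectronic, higher Z=55 is smaller).

Mg^2+ < Sr^2+ < Ba^2+ < Cs^+ < I^-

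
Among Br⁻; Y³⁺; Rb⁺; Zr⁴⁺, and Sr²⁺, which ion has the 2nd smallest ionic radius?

Each ion has 36 electrons. The ranking follows nuclear charge in reverse — greater Z gives a smaller radius. Zr⁴⁺ (Z=40), Y³⁺ (Z=39), Sr²⁺ (Z=38), Rb⁺ (Z=37), Br⁻ (Z=35).
So the order is Zr⁴⁺ < Y³⁺ < Sr²⁺ < Rb⁺ < Br⁻; the 2nd-smallest ion is Y³⁺.

Y³⁺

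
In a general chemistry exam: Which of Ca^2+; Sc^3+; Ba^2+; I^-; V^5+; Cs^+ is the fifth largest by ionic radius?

First list Z and electron count for each: V^5+: 18 e⁻, Z=23, Sc^3+: 18 e⁻, Z=21, Ca^2+: 18 e⁻, Z=20, Ba^2+: 54 e⁻, Z=56, Cs^+: 54 e⁻, Z=55, I^-: 54 e⁻, Z=53. V^5+ < Sc^3+ (isoelectronic, higher Z=23 is smaller); Sc^3+ < Ca^2+ (isoelectronic, higher Z=21 is smaller); Ca^2+ < Ba^2+ (same group, 2 shells fewer); Ba^2+ < Cs^+ (both 54 e⁻, Z=56>55); Cs^+ < I^- (isoelectronic, higher Z=55 is smaller).
That gives V^5+ < Sc^3+ < Ca^2+ < Ba^2+ < Cs^+ < I^-. From the largest end, number 5 is Sc^3+.

Sc^3+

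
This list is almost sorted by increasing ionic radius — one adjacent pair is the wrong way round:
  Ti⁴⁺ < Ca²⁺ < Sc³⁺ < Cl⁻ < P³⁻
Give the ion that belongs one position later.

Ca²⁺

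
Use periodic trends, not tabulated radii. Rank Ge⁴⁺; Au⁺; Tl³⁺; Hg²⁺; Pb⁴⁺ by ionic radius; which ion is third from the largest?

Tl³⁺

Ge⁴⁺: 28 e⁻, Z=32, Pb⁴⁺: 78 e⁻, Z=82, Tl³⁺: 78 e⁻, Z=81, Hg²⁺: 78 e⁻, Z=80, Au⁺: 78 e⁻, Z=79. Ge⁴⁺ < Pb⁴⁺ (same group, period 4 vs 6); Pb⁴⁺ < Tl³⁺ (isoelectronic, higher Z=82 is smaller); Tl³⁺ < Hg²⁺ (both 78 e⁻, Z=81>80); Hg²⁺ < Au⁺ (isoelectronic, higher Z=80 is smaller).
Ordering: Ge⁴⁺ < Pb⁴⁺ < Tl³⁺ < Hg²⁺ < Au⁺. The third largest is Tl³⁺.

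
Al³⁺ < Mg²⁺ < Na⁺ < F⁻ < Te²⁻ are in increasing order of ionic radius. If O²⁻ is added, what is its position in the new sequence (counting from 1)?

Al³⁺ (Z=13, 10 e⁻), Mg²⁺ (Z=12, 10 e⁻), Na⁺ (Z=11, 10 e⁻), F⁻ (Z=9, 10 e⁻), O²⁻ (Z=8, 10 e⁻), Te²⁻ (Z=52, 54 e⁻). Al³⁺ < Mg²⁺ (isoelectronic, higher Z=13 is smaller); Mg²⁺ < Na⁺ (isoelectronic, higher Z=12 is smaller); Na⁺ < F⁻ (both 10 e⁻, Z=11>9); F⁻ < O²⁻ (isoelectronic, higher Z=9 is smaller); O²⁻ < Te²⁻ (same group, 3 shells fewer).
Putting O²⁻ in gives Al³⁺ < Mg²⁺ < Na⁺ < F⁻ < O²⁻ < Te²⁻; it lands at slot 5.

5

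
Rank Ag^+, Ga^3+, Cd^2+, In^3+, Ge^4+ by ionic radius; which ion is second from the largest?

Cd^2+

Electron counts and nuclear charges: Ge^4+ (Z=32, 28 e⁻), Ga^3+ (Z=31, 28 e⁻), In^3+ (Z=49, 46 e⁻), Cd^2+ (Z=48, 46 e⁻), Ag^+ (Z=47, 46 e⁻). Ge^4+ < Ga^3+ (both 28 e⁻, Z=32>31); Ga^3+ < In^3+ (same group, 1 shell fewer); In^3+ < Cd^2+ (both 46 e⁻, Z=49>48); Cd^2+ < Ag^+ (both 46 e⁻, Z=48>47).
Ordering: Ge^4+ < Ga^3+ < In^3+ < Cd^2+ < Ag^+. The second largest is Cd^2+.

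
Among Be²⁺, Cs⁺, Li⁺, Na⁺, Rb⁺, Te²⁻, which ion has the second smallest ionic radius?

Li⁺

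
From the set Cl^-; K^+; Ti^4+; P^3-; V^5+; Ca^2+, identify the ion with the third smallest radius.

Isoelectronic series (18 e⁻ each). Size is set by nuclear charge: more protons means a smaller ion. V^5+ (Z=23), Ti^4+ (Z=22), Ca^2+ (Z=20), K^+ (Z=19), Cl^- (Z=17), P^3- (Z=15).
Full ascending order: V^5+ < Ti^4+ < Ca^2+ < K^+ < Cl^- < P^3-. Counting from the smallest, position 3 is Ca^2+.

Ca^2+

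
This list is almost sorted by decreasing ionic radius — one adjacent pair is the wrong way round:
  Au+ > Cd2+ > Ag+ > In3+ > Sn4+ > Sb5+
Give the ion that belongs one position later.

Cd2+

Scanning neighbour by neighbour, only Cd2+/Ag+ violates a trend: both have 46 electrons but Z(Cd)=48 > Z(Ag)=47, so Cd2+ should be the smaller of the two. That makes Cd2+ the one sitting a position early relative to where it belongs.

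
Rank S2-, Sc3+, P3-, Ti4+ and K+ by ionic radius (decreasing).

P3- > S2- > K+ > Sc3+ > Ti4+

All of these have 18 electrons (isoelectronic). With the same electron cloud, the ion with the most protons pulls it in tightest. Nuclear charges: Ti4+ (Z=22), Sc3+ (Z=21), K+ (Z=19), S2- (Z=16), P3- (Z=15). Highest Z is smallest.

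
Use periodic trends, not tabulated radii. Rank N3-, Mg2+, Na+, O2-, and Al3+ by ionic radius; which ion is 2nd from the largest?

All of these have 10 electrons (isoelectronic). With the same electron cloud, the ion with the most protons pulls it in tightest. Nuclear charges: Al3+ (Z=13), Mg2+ (Z=12), Na+ (Z=11), O2- (Z=8), N3- (Z=7). Highest Z is smallest.
That gives Al3+ < Mg2+ < Na+ < O2- < N3-. From the largest end, number 2 is O2-.

O2-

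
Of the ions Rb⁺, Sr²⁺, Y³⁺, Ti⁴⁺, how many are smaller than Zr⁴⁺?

1

Ti⁴⁺ has 18 e⁻ (Z=22), Zr⁴⁺ has 36 e⁻ (Z=40), Y³⁺ has 36 e⁻ (Z=39), Sr²⁺ has 36 e⁻ (Z=38), Rb⁺ has 36 e⁻ (Z=37). Ti⁴⁺ < Zr⁴⁺ (same group, 1 shell fewer); Zr⁴⁺ < Y³⁺ (both 36 e⁻, Z=40>39); Y³⁺ < Sr²⁺ (both 36 e⁻, Z=39>38); Sr²⁺ < Rb⁺ (isoelectronic, higher Z=38 is smaller).
Ordering all of them (including Zr⁴⁺) by radius gives Ti⁴⁺ < Zr⁴⁺ < Y³⁺ < Sr²⁺ < Rb⁺. Count: 1.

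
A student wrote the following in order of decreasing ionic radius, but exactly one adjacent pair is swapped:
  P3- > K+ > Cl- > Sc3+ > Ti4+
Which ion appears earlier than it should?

K+

Check each adjacent pair. K+ and Cl- are reversed: both have 18 electrons but Z(K)=19 > Z(Cl)=17, so K+ should be the smaller of the two. No other neighbouring pair contradicts the periodic trends, so K+ is the ion listed too early.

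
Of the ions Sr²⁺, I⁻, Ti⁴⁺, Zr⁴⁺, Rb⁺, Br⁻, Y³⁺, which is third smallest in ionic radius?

Y³⁺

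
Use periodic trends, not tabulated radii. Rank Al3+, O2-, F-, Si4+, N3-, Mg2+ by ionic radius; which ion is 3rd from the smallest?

Mg2+

Each ion has 10 electrons. The ranking follows nuclear charge in reverse — greater Z gives a smaller radius. Si4+ (Z=14), Al3+ (Z=13), Mg2+ (Z=12), F- (Z=9), O2- (Z=8), N3- (Z=7).
That gives Si4+ < Al3+ < Mg2+ < F- < O2- < N3-. From the smallest end, number 3 is Mg2+.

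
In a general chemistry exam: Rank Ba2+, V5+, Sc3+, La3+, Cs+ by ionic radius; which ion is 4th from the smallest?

Ba2+

Tabulating Z and e⁻: V5+ (Z=23, 18 e⁻), Sc3+ (Z=21, 18 e⁻), La3+ (Z=57, 54 e⁻), Ba2+ (Z=56, 54 e⁻), Cs+ (Z=55, 54 e⁻). V5+ < Sc3+ (both 18 e⁻, Z=23>21); Sc3+ < La3+ (same group, period 4 vs 6); La3+ < Ba2+ (isoelectronic, higher Z=57 is smaller); Ba2+ < Cs+ (both 54 e⁻, Z=56>55).
Ordering: V5+ < Sc3+ < La3+ < Ba2+ < Cs+. The 4th smallest is Ba2+.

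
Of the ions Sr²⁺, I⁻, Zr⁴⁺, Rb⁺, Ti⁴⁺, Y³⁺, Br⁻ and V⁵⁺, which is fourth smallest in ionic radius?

Tabulating Z and e⁻: V⁵⁺ (Z=23, 18 e⁻), Ti⁴⁺ (Z=22, 18 e⁻), Zr⁴⁺ (Z=40, 36 e⁻), Y³⁺ (Z=39, 36 e⁻), Sr²⁺ (Z=38, 36 e⁻), Rb⁺ (Z=37, 36 e⁻), Br⁻ (Z=35, 36 e⁻), I⁻ (Z=53, 54 e⁻). V⁵⁺ < Ti⁴⁺ (both 18 e⁻, Z=23>22); Ti⁴⁺ < Zr⁴⁺ (same group, period 4 vs 5); Zr⁴⁺ < Y³⁺ (both 36 e⁻, Z=40>39); Y³⁺ < Sr²⁺ (both 36 e⁻, Z=39>38); Sr²⁺ < Rb⁺ (both 36 e⁻, Z=38>37); Rb⁺ < Br⁻ (both 36 e⁻, Z=37>35); Br⁻ < I⁻ (same group, 1 shell fewer).
Full ascending order: V⁵⁺ < Ti⁴⁺ < Zr⁴⁺ < Y³⁺ < Sr²⁺ < Rb⁺ < Br⁻ < I⁻. Counting from the smallest, position 4 is Y³⁺.

Y³⁺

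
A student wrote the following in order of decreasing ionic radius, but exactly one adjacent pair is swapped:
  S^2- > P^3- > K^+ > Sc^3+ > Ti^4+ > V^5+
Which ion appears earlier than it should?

S^2-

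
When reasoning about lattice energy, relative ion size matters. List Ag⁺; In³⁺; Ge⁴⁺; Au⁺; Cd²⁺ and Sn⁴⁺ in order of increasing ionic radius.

Work out protons and electrons: Ge⁴⁺ has 28 e⁻ (Z=32), Sn⁴⁺ has 46 e⁻ (Z=50), In³⁺ has 46 e⁻ (Z=49), Cd²⁺ has 46 e⁻ (Z=48), Ag⁺ has 46 e⁻ (Z=47), Au⁺ has 78 e⁻ (Z=79). Ge⁴⁺ < Sn⁴⁺ (same group, period 4 vs 5); Sn⁴⁺ < In³⁺ (both 46 e⁻, Z=50>49); In³⁺ < Cd²⁺ (isoelectronic, higher Z=49 is smaller); Cd²⁺ < Ag⁺ (both 46 e⁻, Z=48>47); Ag⁺ < Au⁺ (same group, period 5 vs 6).

Ge⁴⁺ < Sn⁴⁺ < In³⁺ < Cd²⁺ < Ag⁺ < Au⁺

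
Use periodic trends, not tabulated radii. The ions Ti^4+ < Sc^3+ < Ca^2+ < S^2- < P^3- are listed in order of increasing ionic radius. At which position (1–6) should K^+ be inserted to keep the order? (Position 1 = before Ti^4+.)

These species are isoelectronic with 18 electrons. The only difference is the number of protons: Ti^4+ (Z=22), Sc^3+ (Z=21), Ca^2+ (Z=20), K^+ (Z=19), S^2- (Z=16), P^3- (Z=15). The strongest nuclear pull (Ti^4+) gives the smallest ion.
Merged order: Ti^4+ < Sc^3+ < Ca^2+ < K^+ < S^2- < P^3- — K^+ is number 4.

4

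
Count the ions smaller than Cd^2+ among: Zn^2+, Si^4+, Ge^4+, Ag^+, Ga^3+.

4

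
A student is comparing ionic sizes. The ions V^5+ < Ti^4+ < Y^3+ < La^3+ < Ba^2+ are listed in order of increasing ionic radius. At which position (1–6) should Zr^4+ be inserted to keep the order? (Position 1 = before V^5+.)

V^5+: 18 e⁻, Z=23, Ti^4+: 18 e⁻, Z=22, Zr^4+: 36 e⁻, Z=40, Y^3+: 36 e⁻, Z=39, La^3+: 54 e⁻, Z=57, Ba^2+: 54 e⁻, Z=56. V^5+ < Ti^4+ (both 18 e⁻, Z=23>22); Ti^4+ < Zr^4+ (same group, period 4 vs 5); Zr^4+ < Y^3+ (isoelectronic, higher Z=40 is smaller); Y^3+ < La^3+ (same group, 1 shell fewer); La^3+ < Ba^2+ (both 54 e⁻, Z=57>56).
Putting Zr^4+ in gives V^5+ < Ti^4+ < Zr^4+ < Y^3+ < La^3+ < Ba^2+; it lands at slot 3.

3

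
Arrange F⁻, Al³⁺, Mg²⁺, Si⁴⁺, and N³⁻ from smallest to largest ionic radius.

Si⁴⁺ < Al³⁺ < Mg²⁺ < F⁻ < N³⁻

Isoelectronic series (10 e⁻ each). Size is set by nuclear charge: more protons means a smaller ion. Si⁴⁺ (Z=14), Al³⁺ (Z=13), Mg²⁺ (Z=12), F⁻ (Z=9), N³⁻ (Z=7).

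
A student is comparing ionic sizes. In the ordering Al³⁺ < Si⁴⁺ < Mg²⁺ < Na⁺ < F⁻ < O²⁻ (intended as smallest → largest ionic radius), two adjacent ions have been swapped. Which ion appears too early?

Compare adjacent ions: they are isoelectronic (10 e⁻) and Si has more protons than Al (14 vs 13), making Si⁴⁺ smaller — yet in this increasing list Al³⁺ sits before Si⁴⁺. Nothing else is reversed, so Al³⁺ should move one place to the right.

Al³⁺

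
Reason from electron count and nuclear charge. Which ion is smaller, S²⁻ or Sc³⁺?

Each ion has 18 electrons. The ranking follows nuclear charge in reverse — greater Z gives a smaller radius. Sc³⁺ (Z=21), S²⁻ (Z=16).

Sc³⁺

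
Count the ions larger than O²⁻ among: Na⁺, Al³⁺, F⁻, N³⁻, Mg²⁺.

1

All of these have 10 electrons (isoelectronic). With the same electron cloud, the ion with the most protons pulls it in tightest. Nuclear charges: Al³⁺ (Z=13), Mg²⁺ (Z=12), Na⁺ (Z=11), F⁻ (Z=9), O²⁻ (Z=8), N³⁻ (Z=7). Highest Z is smallest.
Ordering all of them (including O²⁻) by radius gives Al³⁺ < Mg²⁺ < Na⁺ < F⁻ < O²⁻ < N³⁻. Count: 1.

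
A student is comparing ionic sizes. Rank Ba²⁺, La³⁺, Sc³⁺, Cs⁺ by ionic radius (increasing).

Tabulating Z and e⁻: Sc³⁺ has 18 e⁻ (Z=21), La³⁺ has 54 e⁻ (Z=57), Ba²⁺ has 54 e⁻ (Z=56), Cs⁺ has 54 e⁻ (Z=55). Sc³⁺ < La³⁺ (same group, 2 shells fewer); La³⁺ < Ba²⁺ (both 54 e⁻, Z=57>56); Ba²⁺ < Cs⁺ (isoelectronic, higher Z=56 is smaller).

Sc³⁺ < La³⁺ < Ba²⁺ < Cs⁺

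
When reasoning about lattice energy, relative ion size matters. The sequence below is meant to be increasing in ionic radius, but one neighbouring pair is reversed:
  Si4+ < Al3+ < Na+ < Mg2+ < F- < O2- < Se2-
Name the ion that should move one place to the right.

Na+

Check each adjacent pair. Na+ and Mg2+ are reversed: they are isoelectronic (10 e⁻) and Mg has more protons than Na (12 vs 11), making Mg2+ smaller. No other neighbouring pair contradicts the periodic trends, so Na+ is the ion listed too early.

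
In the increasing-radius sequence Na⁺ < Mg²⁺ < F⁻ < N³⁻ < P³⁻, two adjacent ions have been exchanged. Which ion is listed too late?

Mg²⁺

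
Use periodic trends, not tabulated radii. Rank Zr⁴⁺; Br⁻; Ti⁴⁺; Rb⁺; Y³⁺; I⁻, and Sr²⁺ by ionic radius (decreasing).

Work out protons and electrons: Ti⁴⁺: 18 e⁻, Z=22, Zr⁴⁺: 36 e⁻, Z=40, Y³⁺: 36 e⁻, Z=39, Sr²⁺: 36 e⁻, Z=38, Rb⁺: 36 e⁻, Z=37, Br⁻: 36 e⁻, Z=35, I⁻: 54 e⁻, Z=53. Ti⁴⁺ < Zr⁴⁺ (same group, period 4 vs 5); Zr⁴⁺ < Y³⁺ (both 36 e⁻, Z=40>39); Y³⁺ < Sr²⁺ (both 36 e⁻, Z=39>38); Sr²⁺ < Rb⁺ (isoelectronic, higher Z=38 is smaller); Rb⁺ < Br⁻ (both 36 e⁻, Z=37>35); Br⁻ < I⁻ (same group, 1 shell fewer).

I⁻ > Br⁻ > Rb⁺ > Sr²⁺ > Y³⁺ > Zr⁴⁺ > Ti⁴⁺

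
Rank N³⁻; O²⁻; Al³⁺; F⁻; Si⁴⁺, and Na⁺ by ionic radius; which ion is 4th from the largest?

Na⁺

Each ion has 10 electrons. The ranking follows nuclear charge in reverse — greater Z gives a smaller radius. Si⁴⁺ (Z=14), Al³⁺ (Z=13), Na⁺ (Z=11), F⁻ (Z=9), O²⁻ (Z=8), N³⁻ (Z=7).
So the order is Si⁴⁺ < Al³⁺ < Na⁺ < F⁻ < O²⁻ < N³⁻; the 4th-largest ion is Na⁺.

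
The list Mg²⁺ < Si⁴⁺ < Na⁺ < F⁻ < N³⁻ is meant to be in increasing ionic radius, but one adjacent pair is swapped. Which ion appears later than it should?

Compare adjacent ions: they are isoelectronic (10 e⁻) and Si has more protons than Mg (14 vs 12), making Si⁴⁺ smaller — yet in this increasing list Mg²⁺ sits before Si⁴⁺. Nothing else is reversed, so Si⁴⁺ should move one place to the left.

Si⁴⁺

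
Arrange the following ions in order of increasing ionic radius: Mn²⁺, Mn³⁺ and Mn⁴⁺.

These are all Mn ions. Removing more electrons (higher positive charge) pulls the remaining electrons in closer, so Mn⁴⁺ is smallest and Mn²⁺ is largest.

Mn⁴⁺ < Mn³⁺ < Mn²⁺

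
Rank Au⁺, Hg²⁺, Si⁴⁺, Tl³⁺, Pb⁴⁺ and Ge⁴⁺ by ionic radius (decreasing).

Work out protons and electrons: Si⁴⁺ has 10 e⁻ (Z=14), Ge⁴⁺ has 28 e⁻ (Z=32), Pb⁴⁺ has 78 e⁻ (Z=82), Tl³⁺ has 78 e⁻ (Z=81), Hg²⁺ has 78 e⁻ (Z=80), Au⁺ has 78 e⁻ (Z=79). Si⁴⁺ < Ge⁴⁺ (same group, 1 shell fewer); Ge⁴⁺ < Pb⁴⁺ (same group, period 4 vs 6); Pb⁴⁺ < Tl³⁺ (both 78 e⁻, Z=82>81); Tl³⁺ < Hg²⁺ (both 78 e⁻, Z=81>80); Hg²⁺ < Au⁺ (isoelectronic, higher Z=80 is smaller).

Au⁺ > Hg²⁺ > Tl³⁺ > Pb⁴⁺ > Ge⁴⁺ > Si⁴⁺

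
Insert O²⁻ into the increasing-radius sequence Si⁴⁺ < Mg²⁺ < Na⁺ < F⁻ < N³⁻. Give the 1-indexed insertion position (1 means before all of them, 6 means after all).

These species are isoelectronic with 10 electrons. The only difference is the number of protons: Si⁴⁺ (Z=14), Mg²⁺ (Z=12), Na⁺ (Z=11), F⁻ (Z=9), O²⁻ (Z=8), N³⁻ (Z=7). The strongest nuclear pull (Si⁴⁺) gives the smallest ion.
Putting O²⁻ in gives Si⁴⁺ < Mg²⁺ < Na⁺ < F⁻ < O²⁻ < N³⁻; it lands at slot 5.

5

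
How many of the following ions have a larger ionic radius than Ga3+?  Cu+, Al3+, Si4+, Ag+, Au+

3

First list Z and electron count for each: Si4+: 10 e⁻, Z=14, Al3+: 10 e⁻, Z=13, Ga3+: 28 e⁻, Z=31, Cu+: 28 e⁻, Z=29, Ag+: 46 e⁻, Z=47, Au+: 78 e⁻, Z=79. Si4+ < Al3+ (both 10 e⁻, Z=14>13); Al3+ < Ga3+ (same group, period 3 vs 4); Ga3+ < Cu+ (isoelectronic, higher Z=31 is smaller); Cu+ < Ag+ (same group, 1 shell fewer); Ag+ < Au+ (same group, period 5 vs 6).
Placing each against Ga3+: smaller — Si4+, Al3+; larger — Cu+, Ag+, Au+. That's 3.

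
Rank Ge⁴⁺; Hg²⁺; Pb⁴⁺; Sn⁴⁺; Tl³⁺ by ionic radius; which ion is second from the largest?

Tl³⁺

First list Z and electron count for each: Ge⁴⁺ (Z=32, 28 e⁻), Sn⁴⁺ (Z=50, 46 e⁻), Pb⁴⁺ (Z=82, 78 e⁻), Tl³⁺ (Z=81, 78 e⁻), Hg²⁺ (Z=80, 78 e⁻). Ge⁴⁺ < Sn⁴⁺ (same group, period 4 vs 5); Sn⁴⁺ < Pb⁴⁺ (same group, period 5 vs 6); Pb⁴⁺ < Tl³⁺ (both 78 e⁻, Z=82>81); Tl³⁺ < Hg²⁺ (isoelectronic, higher Z=81 is smaller).
That gives Ge⁴⁺ < Sn⁴⁺ < Pb⁴⁺ < Tl³⁺ < Hg²⁺. From the largest end, number 2 is Tl³⁺.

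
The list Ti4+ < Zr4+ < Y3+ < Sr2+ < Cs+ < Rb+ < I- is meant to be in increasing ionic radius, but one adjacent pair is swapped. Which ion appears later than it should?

The pair Cs+, Rb+ is the wrong way round — Rb+ and Cs+ are in one column with the same charge; the lighter period-5 ion has one fewer shell and is smaller. All other adjacent pairs agree with periodic trends, so Rb+ is the misplaced ion.

Rb+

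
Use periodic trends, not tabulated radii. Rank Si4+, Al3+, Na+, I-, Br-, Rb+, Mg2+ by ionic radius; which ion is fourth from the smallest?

Si4+: 10 e⁻, Z=14, Al3+: 10 e⁻, Z=13, Mg2+: 10 e⁻, Z=12, Na+: 10 e⁻, Z=11, Rb+: 36 e⁻, Z=37, Br-: 36 e⁻, Z=35, I-: 54 e⁻, Z=53. Si4+ < Al3+ (isoelectronic, higher Z=14 is smaller); Al3+ < Mg2+ (both 10 e⁻, Z=13>12); Mg2+ < Na+ (isoelectronic, higher Z=12 is smaller); Na+ < Rb+ (same group, period 3 vs 5); Rb+ < Br- (both 36 e⁻, Z=37>35); Br- < I- (same group, period 4 vs 5).
So the order is Si4+ < Al3+ < Mg2+ < Na+ < Rb+ < Br- < I-; the 4th-smallest ion is Na+.

Na+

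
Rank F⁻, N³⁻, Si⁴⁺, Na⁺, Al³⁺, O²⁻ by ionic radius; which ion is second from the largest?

O²⁻

All of these have 10 electrons (isoelectronic). With the same electron cloud, the ion with the most protons pulls it in tightest. Nuclear charges: Si⁴⁺ (Z=14), Al³⁺ (Z=13), Na⁺ (Z=11), F⁻ (Z=9), O²⁻ (Z=8), N³⁻ (Z=7). Highest Z is smallest.
Full ascending order: Si⁴⁺ < Al³⁺ < Na⁺ < F⁻ < O²⁻ < N³⁻. Counting from the largest, position 2 is O²⁻.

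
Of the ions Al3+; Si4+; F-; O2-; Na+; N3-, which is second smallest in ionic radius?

Isoelectronic series (10 e⁻ each). Size is set by nuclear charge: more protons means a smaller ion. Si4+ (Z=14), Al3+ (Z=13), Na+ (Z=11), F- (Z=9), O2- (Z=8), N3- (Z=7).
That gives Si4+ < Al3+ < Na+ < F- < O2- < N3-. From the smallest end, number 2 is Al3+.

Al3+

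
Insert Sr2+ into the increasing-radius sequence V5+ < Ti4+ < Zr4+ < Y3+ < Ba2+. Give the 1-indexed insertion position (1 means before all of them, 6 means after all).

5

First list Z and electron count for each: V5+ has 18 e⁻ (Z=23), Ti4+ has 18 e⁻ (Z=22), Zr4+ has 36 e⁻ (Z=40), Y3+ has 36 e⁻ (Z=39), Sr2+ has 36 e⁻ (Z=38), Ba2+ has 54 e⁻ (Z=56). V5+ < Ti4+ (isoelectronic, higher Z=23 is smaller); Ti4+ < Zr4+ (same group, period 4 vs 5); Zr4+ < Y3+ (both 36 e⁻, Z=40>39); Y3+ < Sr2+ (isoelectronic, higher Z=39 is smaller); Sr2+ < Ba2+ (same group, 1 shell fewer).
With Sr2+ included the full order is V5+ < Ti4+ < Zr4+ < Y3+ < Sr2+ < Ba2+, so it takes position 5.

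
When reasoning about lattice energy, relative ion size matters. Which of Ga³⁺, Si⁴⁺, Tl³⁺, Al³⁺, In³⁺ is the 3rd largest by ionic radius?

Ga³⁺

Tabulating Z and e⁻: Si⁴⁺: 10 e⁻, Z=14, Al³⁺: 10 e⁻, Z=13, Ga³⁺: 28 e⁻, Z=31, In³⁺: 46 e⁻, Z=49, Tl³⁺: 78 e⁻, Z=81. Si⁴⁺ < Al³⁺ (isoelectronic, higher Z=14 is smaller); Al³⁺ < Ga³⁺ (same group, 1 shell fewer); Ga³⁺ < In³⁺ (same group, period 4 vs 5); In³⁺ < Tl³⁺ (same group, period 5 vs 6).
That gives Si⁴⁺ < Al³⁺ < Ga³⁺ < In³⁺ < Tl³⁺. From the largest end, number 3 is Ga³⁺.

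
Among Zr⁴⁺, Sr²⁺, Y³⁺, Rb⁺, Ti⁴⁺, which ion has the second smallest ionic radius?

Zr⁴⁺

Electron counts and nuclear charges: Ti⁴⁺: 18 e⁻, Z=22, Zr⁴⁺: 36 e⁻, Z=40, Y³⁺: 36 e⁻, Z=39, Sr²⁺: 36 e⁻, Z=38, Rb⁺: 36 e⁻, Z=37. Ti⁴⁺ < Zr⁴⁺ (same group, period 4 vs 5); Zr⁴⁺ < Y³⁺ (both 36 e⁻, Z=40>39); Y³⁺ < Sr²⁺ (both 36 e⁻, Z=39>38); Sr²⁺ < Rb⁺ (isoelectronic, higher Z=38 is smaller).
Full ascending order: Ti⁴⁺ < Zr⁴⁺ < Y³⁺ < Sr²⁺ < Rb⁺. Counting from the smallest, position 2 is Zr⁴⁺.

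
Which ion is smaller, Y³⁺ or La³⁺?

Same group, same charge. Going down the group adds an extra shell of electrons, so the ion gets larger: Y³⁺ is highest in the group and smallest.

Y³⁺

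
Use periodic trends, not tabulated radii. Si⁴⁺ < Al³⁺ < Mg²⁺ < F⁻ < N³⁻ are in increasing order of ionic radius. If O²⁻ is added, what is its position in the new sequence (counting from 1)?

5

Isoelectronic series (10 e⁻ each). Size is set by nuclear charge: more protons means a smaller ion. Si⁴⁺ (Z=14), Al³⁺ (Z=13), Mg²⁺ (Z=12), F⁻ (Z=9), O²⁻ (Z=8), N³⁻ (Z=7).
Merged order: Si⁴⁺ < Al³⁺ < Mg²⁺ < F⁻ < O²⁻ < N³⁻ — O²⁻ is number 5.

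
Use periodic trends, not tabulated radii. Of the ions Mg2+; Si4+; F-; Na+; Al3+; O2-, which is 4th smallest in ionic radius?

These species are isoelectronic with 10 electrons. The only difference is the number of protons: Si4+ (Z=14), Al3+ (Z=13), Mg2+ (Z=12), Na+ (Z=11), F- (Z=9), O2- (Z=8). The strongest nuclear pull (Si4+) gives the smallest ion.
Ordering: Si4+ < Al3+ < Mg2+ < Na+ < F- < O2-. The 4th smallest is Na+.

Na+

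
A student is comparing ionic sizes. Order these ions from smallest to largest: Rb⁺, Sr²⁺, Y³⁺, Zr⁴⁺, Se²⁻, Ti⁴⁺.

Ti⁴⁺ < Zr⁴⁺ < Y³⁺ < Sr²⁺ < Rb⁺ < Se²⁻

Tabulating Z and e⁻: Ti⁴⁺ (Z=22, 18 e⁻), Zr⁴⁺ (Z=40, 36 e⁻), Y³⁺ (Z=39, 36 e⁻), Sr²⁺ (Z=38, 36 e⁻), Rb⁺ (Z=37, 36 e⁻), Se²⁻ (Z=34, 36 e⁻). Ti⁴⁺ < Zr⁴⁺ (same group, 1 shell fewer); Zr⁴⁺ < Y³⁺ (isoelectronic, higher Z=40 is smaller); Y³⁺ < Sr²⁺ (both 36 e⁻, Z=39>38); Sr²⁺ < Rb⁺ (isoelectronic, higher Z=38 is smaller); Rb⁺ < Se²⁻ (both 36 e⁻, Z=37>34).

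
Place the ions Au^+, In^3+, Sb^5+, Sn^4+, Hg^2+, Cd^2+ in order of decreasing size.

Au^+ > Hg^2+ > Cd^2+ > In^3+ > Sn^4+ > Sb^5+

Electron counts and nuclear charges: Sb^5+ has 46 e⁻ (Z=51), Sn^4+ has 46 e⁻ (Z=50), In^3+ has 46 e⁻ (Z=49), Cd^2+ has 46 e⁻ (Z=48), Hg^2+ has 78 e⁻ (Z=80), Au^+ has 78 e⁻ (Z=79). Sb^5+ < Sn^4+ (isoelectronic, higher Z=51 is smaller); Sn^4+ < In^3+ (isoelectronic, higher Z=50 is smaller); In^3+ < Cd^2+ (both 46 e⁻, Z=49>48); Cd^2+ < Hg^2+ (same group, 1 shell fewer); Hg^2+ < Au^+ (both 78 e⁻, Z=80>79).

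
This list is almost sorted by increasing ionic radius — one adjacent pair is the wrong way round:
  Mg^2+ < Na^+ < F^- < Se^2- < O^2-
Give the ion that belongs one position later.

Se^2-

Compare adjacent ions: O^2- and Se^2- are in one column with the same charge; the lighter period-2 ion has 2 fewer shells and is smaller — yet in this increasing list Se^2- sits before O^2-. Nothing else is reversed, so Se^2- should move one place to the right.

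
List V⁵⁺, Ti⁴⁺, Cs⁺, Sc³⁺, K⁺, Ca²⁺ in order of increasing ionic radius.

Work out protons and electrons: V⁵⁺ (Z=23, 18 e⁻), Ti⁴⁺ (Z=22, 18 e⁻), Sc³⁺ (Z=21, 18 e⁻), Ca²⁺ (Z=20, 18 e⁻), K⁺ (Z=19, 18 e⁻), Cs⁺ (Z=55, 54 e⁻). V⁵⁺ < Ti⁴⁺ (both 18 e⁻, Z=23>22); Ti⁴⁺ < Sc³⁺ (isoelectronic, higher Z=22 is smaller); Sc³⁺ < Ca²⁺ (both 18 e⁻, Z=21>20); Ca²⁺ < K⁺ (isoelectronic, higher Z=20 is smaller); K⁺ < Cs⁺ (same group, 2 shells fewer).

V⁵⁺ < Ti⁴⁺ < Sc³⁺ < Ca²⁺ < K⁺ < Cs⁺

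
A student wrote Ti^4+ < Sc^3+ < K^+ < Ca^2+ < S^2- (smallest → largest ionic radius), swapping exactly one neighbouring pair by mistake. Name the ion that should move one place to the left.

Ca^2+

The pair K^+, Ca^2+ is the wrong way round — they are isoelectronic (18 e⁻) and Ca has more protons than K (20 vs 19), making Ca^2+ smaller. All other adjacent pairs agree with periodic trends, so Ca^2+ is the misplaced ion.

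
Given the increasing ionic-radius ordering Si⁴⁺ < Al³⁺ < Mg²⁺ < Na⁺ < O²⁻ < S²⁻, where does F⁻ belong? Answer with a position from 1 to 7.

5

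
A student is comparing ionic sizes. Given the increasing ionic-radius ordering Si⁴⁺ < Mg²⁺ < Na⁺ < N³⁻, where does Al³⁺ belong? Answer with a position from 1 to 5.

These species are isoelectronic with 10 electrons. The only difference is the number of protons: Si⁴⁺ (Z=14), Al³⁺ (Z=13), Mg²⁺ (Z=12), Na⁺ (Z=11), N³⁻ (Z=7). The strongest nuclear pull (Si⁴⁺) gives the smallest ion.
The complete sequence is Si⁴⁺ < Al³⁺ < Mg²⁺ < Na⁺ < N³⁻. Al³⁺ sits at position 2.

2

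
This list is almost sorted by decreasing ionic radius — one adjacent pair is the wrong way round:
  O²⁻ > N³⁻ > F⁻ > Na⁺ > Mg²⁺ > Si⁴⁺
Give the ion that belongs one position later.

O²⁻

The pair O²⁻, N³⁻ is the wrong way round — both have 10 electrons but Z(O)=8 > Z(N)=7, so O²⁻ should be the smaller of the two. All other adjacent pairs agree with periodic trends, so O²⁻ is the misplaced ion.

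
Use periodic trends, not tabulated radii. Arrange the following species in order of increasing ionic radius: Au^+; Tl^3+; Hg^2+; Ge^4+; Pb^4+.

Ge^4+ < Pb^4+ < Tl^3+ < Hg^2+ < Au^+

Ge^4+ has 28 e⁻ (Z=32), Pb^4+ has 78 e⁻ (Z=82), Tl^3+ has 78 e⁻ (Z=81), Hg^2+ has 78 e⁻ (Z=80), Au^+ has 78 e⁻ (Z=79). Ge^4+ < Pb^4+ (same group, period 4 vs 6); Pb^4+ < Tl^3+ (both 78 e⁻, Z=82>81); Tl^3+ < Hg^2+ (both 78 e⁻, Z=81>80); Hg^2+ < Au^+ (isoelectronic, higher Z=80 is smaller).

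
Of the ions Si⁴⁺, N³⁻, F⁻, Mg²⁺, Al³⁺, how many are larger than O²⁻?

1

These species are isoelectronic with 10 electrons. The only difference is the number of protons: Si⁴⁺ (Z=14), Al³⁺ (Z=13), Mg²⁺ (Z=12), F⁻ (Z=9), O²⁻ (Z=8), N³⁻ (Z=7). The strongest nuclear pull (Si⁴⁺) gives the smallest ion.
Placing each against O²⁻: smaller — Si⁴⁺, Al³⁺, Mg²⁺, F⁻; larger — N³⁻. Count: 1.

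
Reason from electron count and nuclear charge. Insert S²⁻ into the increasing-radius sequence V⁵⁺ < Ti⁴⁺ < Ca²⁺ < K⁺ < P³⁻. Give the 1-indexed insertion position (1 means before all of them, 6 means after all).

5

Isoelectronic series (18 e⁻ each). Size is set by nuclear charge: more protons means a smaller ion. V⁵⁺ (Z=23), Ti⁴⁺ (Z=22), Ca²⁺ (Z=20), K⁺ (Z=19), S²⁻ (Z=16), P³⁻ (Z=15).
The complete sequence is V⁵⁺ < Ti⁴⁺ < Ca²⁺ < K⁺ < S²⁻ < P³⁻. S²⁻ sits at position 5.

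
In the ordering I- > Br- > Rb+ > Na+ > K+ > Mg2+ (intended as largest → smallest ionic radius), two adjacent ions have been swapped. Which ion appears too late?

K+

Scanning neighbour by neighbour, only Na+/K+ violates a trend: same group and charge — period 3 sits above period 4, so Na+ is smaller. That makes K+ the one sitting a position late relative to where it belongs.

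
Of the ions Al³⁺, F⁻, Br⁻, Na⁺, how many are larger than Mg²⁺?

Work out protons and electrons: Al³⁺ (Z=13, 10 e⁻), Mg²⁺ (Z=12, 10 e⁻), Na⁺ (Z=11, 10 e⁻), F⁻ (Z=9, 10 e⁻), Br⁻ (Z=35, 36 e⁻). Al³⁺ < Mg²⁺ (both 10 e⁻, Z=13>12); Mg²⁺ < Na⁺ (isoelectronic, higher Z=12 is smaller); Na⁺ < F⁻ (both 10 e⁻, Z=11>9); F⁻ < Br⁻ (same group, period 2 vs 4).
Relative to Mg²⁺, the ions that are larger are Na⁺, F⁻, Br⁻. Count: 3.

3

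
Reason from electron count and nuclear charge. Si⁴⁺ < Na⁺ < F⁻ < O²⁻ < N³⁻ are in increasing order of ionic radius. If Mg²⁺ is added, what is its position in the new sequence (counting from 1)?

2

These species are isoelectronic with 10 electrons. The only difference is the number of protons: Si⁴⁺ (Z=14), Mg²⁺ (Z=12), Na⁺ (Z=11), F⁻ (Z=9), O²⁻ (Z=8), N³⁻ (Z=7). The strongest nuclear pull (Si⁴⁺) gives the smallest ion.
The complete sequence is Si⁴⁺ < Mg²⁺ < Na⁺ < F⁻ < O²⁻ < N³⁻. Mg²⁺ sits at position 2.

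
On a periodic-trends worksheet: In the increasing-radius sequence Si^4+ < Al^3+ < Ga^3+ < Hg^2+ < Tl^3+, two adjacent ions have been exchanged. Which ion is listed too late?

Compare adjacent ions: they are isoelectronic (78 e⁻) and Tl has more protons than Hg (81 vs 80), making Tl^3+ smaller — yet in this increasing list Hg^2+ sits before Tl^3+. Nothing else is reversed, so Tl^3+ should move one place to the left.

Tl^3+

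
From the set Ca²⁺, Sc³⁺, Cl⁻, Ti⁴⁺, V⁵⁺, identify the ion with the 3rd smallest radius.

Sc³⁺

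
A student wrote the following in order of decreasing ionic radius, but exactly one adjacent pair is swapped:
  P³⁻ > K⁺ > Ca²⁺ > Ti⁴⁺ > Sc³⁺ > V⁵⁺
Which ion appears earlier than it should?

Ti⁴⁺

Check each adjacent pair. Ti⁴⁺ and Sc³⁺ are reversed: both have 18 electrons but Z(Ti)=22 > Z(Sc)=21, so Ti⁴⁺ should be the smaller of the two. No other neighbouring pair contradicts the periodic trends, so Ti⁴⁺ is the ion listed too early.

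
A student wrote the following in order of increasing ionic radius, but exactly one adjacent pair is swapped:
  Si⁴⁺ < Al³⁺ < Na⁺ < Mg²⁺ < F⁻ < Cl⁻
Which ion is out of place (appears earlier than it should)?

Scanning neighbour by neighbour, only Na⁺/Mg²⁺ violates a trend: they are isoelectronic (10 e⁻) and Mg has more protons than Na (12 vs 11), making Mg²⁺ smaller. That makes Na⁺ the one sitting a position early relative to where it belongs.

Na⁺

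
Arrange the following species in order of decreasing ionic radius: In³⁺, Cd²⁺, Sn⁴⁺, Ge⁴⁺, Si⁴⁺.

Cd²⁺ > In³⁺ > Sn⁴⁺ > Ge⁴⁺ > Si⁴⁺

First list Z and electron count for each: Si⁴⁺ (Z=14, 10 e⁻), Ge⁴⁺ (Z=32, 28 e⁻), Sn⁴⁺ (Z=50, 46 e⁻), In³⁺ (Z=49, 46 e⁻), Cd²⁺ (Z=48, 46 e⁻). Si⁴⁺ < Ge⁴⁺ (same group, period 3 vs 4); Ge⁴⁺ < Sn⁴⁺ (same group, 1 shell fewer); Sn⁴⁺ < In³⁺ (isoelectronic, higher Z=50 is smaller); In³⁺ < Cd²⁺ (both 46 e⁻, Z=49>48).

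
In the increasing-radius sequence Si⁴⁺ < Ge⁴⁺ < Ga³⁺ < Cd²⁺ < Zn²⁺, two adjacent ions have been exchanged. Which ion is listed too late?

Zn²⁺

The pair Cd²⁺, Zn²⁺ is the wrong way round — both in group 12 with the same charge; Zn²⁺ (period 4) has the smaller radius. All other adjacent pairs agree with periodic trends, so Zn²⁺ is the misplaced ion.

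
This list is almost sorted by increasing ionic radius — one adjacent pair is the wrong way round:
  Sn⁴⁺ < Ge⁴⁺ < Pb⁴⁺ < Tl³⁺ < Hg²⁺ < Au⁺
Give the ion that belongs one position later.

Scanning neighbour by neighbour, only Sn⁴⁺/Ge⁴⁺ violates a trend: same group and charge — period 4 sits above period 5, so Ge⁴⁺ is smaller. That makes Sn⁴⁺ the one sitting a position early relative to where it belongs.

Sn⁴⁺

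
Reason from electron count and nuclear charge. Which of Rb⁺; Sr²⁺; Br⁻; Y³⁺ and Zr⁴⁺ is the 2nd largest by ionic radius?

Rb⁺

Isoelectronic series (36 e⁻ each). Size is set by nuclear charge: more protons means a smaller ion. Zr⁴⁺ (Z=40), Y³⁺ (Z=39), Sr²⁺ (Z=38), Rb⁺ (Z=37), Br⁻ (Z=35).
Ordering: Zr⁴⁺ < Y³⁺ < Sr²⁺ < Rb⁺ < Br⁻. The 2nd largest is Rb⁺.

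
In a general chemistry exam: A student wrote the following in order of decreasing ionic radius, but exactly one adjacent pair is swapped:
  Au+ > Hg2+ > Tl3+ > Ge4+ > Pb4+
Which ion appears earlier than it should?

Ge4+

Compare adjacent ions: both in group 14 with the same charge; Ge4+ (period 4) has the smaller radius — yet in this decreasing list Ge4+ sits before Pb4+. Nothing else is reversed, so Ge4+ should move one place to the right.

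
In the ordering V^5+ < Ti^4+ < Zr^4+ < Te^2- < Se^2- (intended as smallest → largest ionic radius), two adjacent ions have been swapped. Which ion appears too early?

The pair Te^2-, Se^2- is the wrong way round — both in group 16 with the same charge; Se^2- (period 4) has the smaller radius. All other adjacent pairs agree with periodic trends, so Te^2- is the misplaced ion.

Te^2-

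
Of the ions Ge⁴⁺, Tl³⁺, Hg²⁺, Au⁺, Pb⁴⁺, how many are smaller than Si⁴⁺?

0

Work out protons and electrons: Si⁴⁺ (Z=14, 10 e⁻), Ge⁴⁺ (Z=32, 28 e⁻), Pb⁴⁺ (Z=82, 78 e⁻), Tl³⁺ (Z=81, 78 e⁻), Hg²⁺ (Z=80, 78 e⁻), Au⁺ (Z=79, 78 e⁻). Si⁴⁺ < Ge⁴⁺ (same group, 1 shell fewer); Ge⁴⁺ < Pb⁴⁺ (same group, period 4 vs 6); Pb⁴⁺ < Tl³⁺ (both 78 e⁻, Z=82>81); Tl³⁺ < Hg²⁺ (both 78 e⁻, Z=81>80); Hg²⁺ < Au⁺ (both 78 e⁻, Z=80>79).
Overall: Si⁴⁺ < Ge⁴⁺ < Pb⁴⁺ < Tl³⁺ < Hg²⁺ < Au⁺. Si⁴⁺ has 0 below it and 5 above. So 0 are smaller.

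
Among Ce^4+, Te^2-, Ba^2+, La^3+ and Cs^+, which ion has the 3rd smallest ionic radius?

Ba^2+

These species are isoelectronic with 54 electrons. The only difference is the number of protons: Ce^4+ (Z=58), La^3+ (Z=57), Ba^2+ (Z=56), Cs^+ (Z=55), Te^2- (Z=52). The strongest nuclear pull (Ce^4+) gives the smallest ion.
So the order is Ce^4+ < La^3+ < Ba^2+ < Cs^+ < Te^2-; the 3rd-smallest ion is Ba^2+.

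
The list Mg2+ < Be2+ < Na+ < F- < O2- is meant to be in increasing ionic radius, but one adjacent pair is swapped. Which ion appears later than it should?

Be2+

Scanning neighbour by neighbour, only Mg2+/Be2+ violates a trend: both in group 2 with the same charge; Be2+ (period 2) has the smaller radius. That makes Be2+ the one sitting a position late relative to where it belongs.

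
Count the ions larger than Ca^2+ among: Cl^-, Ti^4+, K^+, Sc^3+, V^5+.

Each ion has 18 electrons. The ranking follows nuclear charge in reverse — greater Z gives a smaller radius. V^5+ (Z=23), Ti^4+ (Z=22), Sc^3+ (Z=21), Ca^2+ (Z=20), K^+ (Z=19), Cl^- (Z=17).
Placing each against Ca^2+: smaller — V^5+, Ti^4+, Sc^3+; larger — K^+, Cl^-. So 2 are larger.

2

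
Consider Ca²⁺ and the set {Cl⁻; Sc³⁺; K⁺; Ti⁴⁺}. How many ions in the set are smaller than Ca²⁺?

2

Isoelectronic series (18 e⁻ each). Size is set by nuclear charge: more protons means a smaller ion. Ti⁴⁺ (Z=22), Sc³⁺ (Z=21), Ca²⁺ (Z=20), K⁺ (Z=19), Cl⁻ (Z=17).
Overall: Ti⁴⁺ < Sc³⁺ < Ca²⁺ < K⁺ < Cl⁻. Ca²⁺ has 2 below it and 2 above. That's 2.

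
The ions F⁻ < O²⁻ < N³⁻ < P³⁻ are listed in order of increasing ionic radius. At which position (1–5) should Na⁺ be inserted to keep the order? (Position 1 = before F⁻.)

1

Work out protons and electrons: Na⁺ (Z=11, 10 e⁻), F⁻ (Z=9, 10 e⁻), O²⁻ (Z=8, 10 e⁻), N³⁻ (Z=7, 10 e⁻), P³⁻ (Z=15, 18 e⁻). Na⁺ < F⁻ (both 10 e⁻, Z=11>9); F⁻ < O²⁻ (isoelectronic, higher Z=9 is smaller); O²⁻ < N³⁻ (isoelectronic, higher Z=8 is smaller); N³⁻ < P³⁻ (same group, period 2 vs 3).
Merged order: Na⁺ < F⁻ < O²⁻ < N³⁻ < P³⁻ — Na⁺ is number 1.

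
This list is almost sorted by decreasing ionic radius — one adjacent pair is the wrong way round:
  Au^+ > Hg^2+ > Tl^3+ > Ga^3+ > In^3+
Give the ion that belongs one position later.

Scanning neighbour by neighbour, only Ga^3+/In^3+ violates a trend: both in group 13 with the same charge; Ga^3+ (period 4) has the smaller radius. That makes Ga^3+ the one sitting a position early relative to where it belongs.

Ga^3+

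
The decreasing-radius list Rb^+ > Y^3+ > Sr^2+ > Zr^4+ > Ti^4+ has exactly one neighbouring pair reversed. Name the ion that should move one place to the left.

Check each adjacent pair. Y^3+ and Sr^2+ are reversed: they are isoelectronic (36 e⁻) and Y has more protons than Sr (39 vs 38), making Y^3+ smaller. No other neighbouring pair contradicts the periodic trends, so Sr^2+ is the ion listed too late.

Sr^2+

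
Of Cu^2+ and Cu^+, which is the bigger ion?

For a single element, ionic radius drops as positive charge rises — Cu^2+ < Cu^+.

Cu^+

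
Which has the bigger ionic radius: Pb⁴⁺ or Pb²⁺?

Pb²⁺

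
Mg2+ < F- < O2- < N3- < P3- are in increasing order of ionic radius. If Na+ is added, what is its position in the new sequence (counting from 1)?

Tabulating Z and e⁻: Mg2+: 10 e⁻, Z=12, Na+: 10 e⁻, Z=11, F-: 10 e⁻, Z=9, O2-: 10 e⁻, Z=8, N3-: 10 e⁻, Z=7, P3-: 18 e⁻, Z=15. Mg2+ < Na+ (isoelectronic, higher Z=12 is smaller); Na+ < F- (both 10 e⁻, Z=11>9); F- < O2- (both 10 e⁻, Z=9>8); O2- < N3- (both 10 e⁻, Z=8>7); N3- < P3- (same group, 1 shell fewer).
Putting Na+ in gives Mg2+ < Na+ < F- < O2- < N3- < P3-; it lands at slot 2.

2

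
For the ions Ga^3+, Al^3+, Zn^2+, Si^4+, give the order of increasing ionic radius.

First list Z and electron count for each: Si^4+ has 10 e⁻ (Z=14), Al^3+ has 10 e⁻ (Z=13), Ga^3+ has 28 e⁻ (Z=31), Zn^2+ has 28 e⁻ (Z=30). Si^4+ < Al^3+ (isoelectronic, higher Z=14 is smaller); Al^3+ < Ga^3+ (same group, period 3 vs 4); Ga^3+ < Zn^2+ (isoelectronic, higher Z=31 is smaller).

Si^4+ < Al^3+ < Ga^3+ < Zn^2+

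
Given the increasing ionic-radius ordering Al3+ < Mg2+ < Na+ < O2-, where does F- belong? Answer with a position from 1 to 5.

4

Isoelectronic series (10 e⁻ each). Size is set by nuclear charge: more protons means a smaller ion. Al3+ (Z=13), Mg2+ (Z=12), Na+ (Z=11), F- (Z=9), O2- (Z=8).
The complete sequence is Al3+ < Mg2+ < Na+ < F- < O2-. F- sits at position 4.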